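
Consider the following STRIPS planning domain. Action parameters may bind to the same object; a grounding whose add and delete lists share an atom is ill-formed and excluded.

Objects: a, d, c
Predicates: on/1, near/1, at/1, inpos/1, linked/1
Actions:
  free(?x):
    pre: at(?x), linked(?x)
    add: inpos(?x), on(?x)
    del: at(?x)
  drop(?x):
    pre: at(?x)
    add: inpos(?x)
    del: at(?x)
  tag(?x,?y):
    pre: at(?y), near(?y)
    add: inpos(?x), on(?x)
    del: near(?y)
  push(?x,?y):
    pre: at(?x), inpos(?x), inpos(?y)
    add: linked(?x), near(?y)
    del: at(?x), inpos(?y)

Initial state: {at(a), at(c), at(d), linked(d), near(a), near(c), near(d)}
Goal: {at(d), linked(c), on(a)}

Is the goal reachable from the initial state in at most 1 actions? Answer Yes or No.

No

1. tag(a,a)  →  {at(a), at(c), at(d), inpos(a), linked(d), near(c), near(d), on(a)}
2. tag(c,d)  →  {at(a), at(c), at(d), inpos(a), inpos(c), linked(d), near(c), on(a), on(c)}
3. push(c,a)  →  {at(a), at(d), inpos(c), linked(c), linked(d), near(a), near(c), on(a), on(c)}
optimal plan length = 3; 3 > 1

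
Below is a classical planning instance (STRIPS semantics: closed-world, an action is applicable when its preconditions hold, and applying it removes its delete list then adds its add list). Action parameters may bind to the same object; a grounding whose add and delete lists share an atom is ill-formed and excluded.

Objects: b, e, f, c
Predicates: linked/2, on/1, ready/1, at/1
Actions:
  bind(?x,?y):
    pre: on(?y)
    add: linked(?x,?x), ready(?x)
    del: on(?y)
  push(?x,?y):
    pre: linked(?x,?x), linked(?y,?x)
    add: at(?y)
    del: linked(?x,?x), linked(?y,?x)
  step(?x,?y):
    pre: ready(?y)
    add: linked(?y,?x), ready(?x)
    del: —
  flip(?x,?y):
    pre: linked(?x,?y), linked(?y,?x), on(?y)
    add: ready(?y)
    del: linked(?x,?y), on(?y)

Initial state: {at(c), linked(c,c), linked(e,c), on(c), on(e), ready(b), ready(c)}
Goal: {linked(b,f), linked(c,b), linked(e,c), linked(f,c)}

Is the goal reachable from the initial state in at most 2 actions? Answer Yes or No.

1. step(b,c)  →  {at(c), linked(c,b), linked(c,c), linked(e,c), on(c), on(e), ready(b), ready(c)}
2. step(f,b)  →  {at(c), linked(b,f), linked(c,b), linked(c,c), linked(e,c), on(c), on(e), ready(b), ready(c), ready(f)}
3. step(c,f)  →  {at(c), linked(b,f), linked(c,b), linked(c,c), linked(e,c), linked(f,c), on(c), on(e), ready(b), ready(c), ready(f)}
optimal plan length = 3; 3 > 2

No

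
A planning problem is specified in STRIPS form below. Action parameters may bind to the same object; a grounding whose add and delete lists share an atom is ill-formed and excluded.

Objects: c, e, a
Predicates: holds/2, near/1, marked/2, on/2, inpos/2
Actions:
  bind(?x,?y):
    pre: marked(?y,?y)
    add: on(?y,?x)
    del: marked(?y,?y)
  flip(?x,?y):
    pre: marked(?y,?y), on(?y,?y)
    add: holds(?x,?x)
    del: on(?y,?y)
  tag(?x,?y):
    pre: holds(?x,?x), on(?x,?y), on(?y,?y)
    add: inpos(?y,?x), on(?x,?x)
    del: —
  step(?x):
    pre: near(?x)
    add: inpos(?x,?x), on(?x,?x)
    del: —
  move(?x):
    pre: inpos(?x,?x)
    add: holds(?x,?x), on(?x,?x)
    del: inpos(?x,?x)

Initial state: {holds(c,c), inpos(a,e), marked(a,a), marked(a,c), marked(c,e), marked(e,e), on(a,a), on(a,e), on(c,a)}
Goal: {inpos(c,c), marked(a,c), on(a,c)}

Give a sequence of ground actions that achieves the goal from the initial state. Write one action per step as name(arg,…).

bind(c,a); tag(c,a); tag(c,c)

1. bind(c,a)  →  {holds(c,c), inpos(a,e), marked(a,c), marked(c,e), marked(e,e), on(a,a), on(a,c), on(a,e), on(c,a)}
2. tag(c,a)  →  {holds(c,c), inpos(a,c), inpos(a,e), marked(a,c), marked(c,e), marked(e,e), on(a,a), on(a,c), on(a,e), on(c,a), on(c,c)}
3. tag(c,c)  →  {holds(c,c), inpos(a,c), inpos(a,e), inpos(c,c), marked(a,c), marked(c,e), marked(e,e), on(a,a), on(a,c), on(a,e), on(c,a), on(c,c)}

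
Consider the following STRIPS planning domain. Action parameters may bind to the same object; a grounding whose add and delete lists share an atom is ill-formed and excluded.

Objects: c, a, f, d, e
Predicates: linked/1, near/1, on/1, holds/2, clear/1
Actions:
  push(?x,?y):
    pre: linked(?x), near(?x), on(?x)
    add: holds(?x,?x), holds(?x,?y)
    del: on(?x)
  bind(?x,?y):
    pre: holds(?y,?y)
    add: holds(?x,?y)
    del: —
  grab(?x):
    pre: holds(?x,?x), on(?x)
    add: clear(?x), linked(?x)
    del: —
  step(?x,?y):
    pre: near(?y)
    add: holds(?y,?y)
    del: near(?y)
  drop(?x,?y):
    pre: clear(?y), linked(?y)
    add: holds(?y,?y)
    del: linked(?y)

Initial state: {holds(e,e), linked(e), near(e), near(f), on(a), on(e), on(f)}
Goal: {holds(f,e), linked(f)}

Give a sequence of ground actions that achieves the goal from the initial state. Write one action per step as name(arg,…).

bind(f,e); step(c,f); grab(f)

1. bind(f,e)  →  {holds(e,e), holds(f,e), linked(e), near(e), near(f), on(a), on(e), on(f)}
2. step(c,f)  →  {holds(e,e), holds(f,e), holds(f,f), linked(e), near(e), on(a), on(e), on(f)}
3. grab(f)  →  {clear(f), holds(e,e), holds(f,e), holds(f,f), linked(e), linked(f), near(e), on(a), on(e), on(f)}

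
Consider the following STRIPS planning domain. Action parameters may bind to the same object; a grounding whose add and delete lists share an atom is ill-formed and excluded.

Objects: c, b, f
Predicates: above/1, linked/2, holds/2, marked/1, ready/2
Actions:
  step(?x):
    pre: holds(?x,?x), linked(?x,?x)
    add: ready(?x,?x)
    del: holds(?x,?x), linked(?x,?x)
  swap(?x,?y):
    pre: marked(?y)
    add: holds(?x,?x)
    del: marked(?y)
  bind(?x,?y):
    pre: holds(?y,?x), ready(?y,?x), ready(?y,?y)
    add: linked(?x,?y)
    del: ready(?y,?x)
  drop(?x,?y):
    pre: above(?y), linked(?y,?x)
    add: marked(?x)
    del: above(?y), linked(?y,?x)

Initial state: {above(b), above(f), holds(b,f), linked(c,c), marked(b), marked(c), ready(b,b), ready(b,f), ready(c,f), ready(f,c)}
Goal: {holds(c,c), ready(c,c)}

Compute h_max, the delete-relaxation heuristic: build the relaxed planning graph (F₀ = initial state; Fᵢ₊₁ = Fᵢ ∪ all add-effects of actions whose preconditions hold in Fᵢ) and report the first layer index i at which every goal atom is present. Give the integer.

F0 = init (10 atoms)
F1 = F0 ∪ {holds(b,b), holds(c,c), holds(f,f), linked(f,b)}  (14 atoms)
F2 = F1 ∪ {linked(b,b), ready(c,c)}  (16 atoms)
goal ⊆ F2  ⇒  h_max = 2

2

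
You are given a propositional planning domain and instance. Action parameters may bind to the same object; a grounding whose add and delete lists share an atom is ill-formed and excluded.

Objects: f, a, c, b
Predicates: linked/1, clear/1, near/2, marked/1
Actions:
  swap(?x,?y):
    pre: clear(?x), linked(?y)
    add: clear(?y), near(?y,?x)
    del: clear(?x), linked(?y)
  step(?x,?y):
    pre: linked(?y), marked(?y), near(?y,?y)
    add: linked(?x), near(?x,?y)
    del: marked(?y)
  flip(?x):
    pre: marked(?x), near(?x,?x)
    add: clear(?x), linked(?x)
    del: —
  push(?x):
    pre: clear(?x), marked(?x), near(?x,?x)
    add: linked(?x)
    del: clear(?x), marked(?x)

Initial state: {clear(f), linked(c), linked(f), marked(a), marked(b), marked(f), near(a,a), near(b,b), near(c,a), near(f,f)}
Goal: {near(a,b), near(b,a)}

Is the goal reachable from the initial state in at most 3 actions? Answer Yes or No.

Yes

1. step(a,f)  →  {clear(f), linked(a), linked(c), linked(f), marked(a), marked(b), near(a,a), near(a,f), near(b,b), near(c,a), near(f,f)}
2. step(b,a)  →  {clear(f), linked(a), linked(b), linked(c), linked(f), marked(b), near(a,a), near(a,f), near(b,a), near(b,b), near(c,a), near(f,f)}
3. step(a,b)  →  {clear(f), linked(a), linked(b), linked(c), linked(f), near(a,a), near(a,b), near(a,f), near(b,a), near(b,b), near(c,a), near(f,f)}
optimal plan length = 3; 3 ≤ 3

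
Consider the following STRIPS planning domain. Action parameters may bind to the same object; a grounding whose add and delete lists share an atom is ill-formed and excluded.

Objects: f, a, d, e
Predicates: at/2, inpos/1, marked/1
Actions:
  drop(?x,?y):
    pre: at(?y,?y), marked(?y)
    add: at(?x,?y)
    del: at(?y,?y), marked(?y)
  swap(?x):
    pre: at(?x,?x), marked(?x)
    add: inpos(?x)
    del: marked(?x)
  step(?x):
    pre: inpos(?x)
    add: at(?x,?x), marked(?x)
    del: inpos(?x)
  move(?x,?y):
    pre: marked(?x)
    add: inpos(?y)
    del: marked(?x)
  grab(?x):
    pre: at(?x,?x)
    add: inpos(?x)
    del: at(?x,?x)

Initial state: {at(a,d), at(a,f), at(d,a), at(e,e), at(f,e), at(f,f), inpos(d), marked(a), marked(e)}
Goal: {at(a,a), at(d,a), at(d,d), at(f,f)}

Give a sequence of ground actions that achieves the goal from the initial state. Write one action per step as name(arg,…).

step(d); move(a,a); step(a)

1. step(d)  →  {at(a,d), at(a,f), at(d,a), at(d,d), at(e,e), at(f,e), at(f,f), marked(a), marked(d), marked(e)}
2. move(a,a)  →  {at(a,d), at(a,f), at(d,a), at(d,d), at(e,e), at(f,e), at(f,f), inpos(a), marked(d), marked(e)}
3. step(a)  →  {at(a,a), at(a,d), at(a,f), at(d,a), at(d,d), at(e,e), at(f,e), at(f,f), marked(a), marked(d), marked(e)}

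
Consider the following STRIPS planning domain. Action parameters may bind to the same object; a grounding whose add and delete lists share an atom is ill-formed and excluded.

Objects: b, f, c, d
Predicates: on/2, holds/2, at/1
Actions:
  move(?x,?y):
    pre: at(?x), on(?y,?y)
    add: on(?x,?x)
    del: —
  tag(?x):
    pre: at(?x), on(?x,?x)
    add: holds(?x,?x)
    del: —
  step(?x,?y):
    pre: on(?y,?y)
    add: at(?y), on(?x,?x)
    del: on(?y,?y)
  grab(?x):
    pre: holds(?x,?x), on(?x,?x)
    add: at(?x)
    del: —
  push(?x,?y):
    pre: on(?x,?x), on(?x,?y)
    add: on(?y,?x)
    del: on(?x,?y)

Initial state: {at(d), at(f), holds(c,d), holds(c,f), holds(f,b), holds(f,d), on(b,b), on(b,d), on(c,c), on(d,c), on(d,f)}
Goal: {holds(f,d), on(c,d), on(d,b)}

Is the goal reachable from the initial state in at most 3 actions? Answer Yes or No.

Yes

1. move(d,b)  →  {at(d), at(f), holds(c,d), holds(c,f), holds(f,b), holds(f,d), on(b,b), on(b,d), on(c,c), on(d,c), on(d,d), on(d,f)}
2. push(b,d)  →  {at(d), at(f), holds(c,d), holds(c,f), holds(f,b), holds(f,d), on(b,b), on(c,c), on(d,b), on(d,c), on(d,d), on(d,f)}
3. push(d,c)  →  {at(d), at(f), holds(c,d), holds(c,f), holds(f,b), holds(f,d), on(b,b), on(c,c), on(c,d), on(d,b), on(d,d), on(d,f)}
optimal plan length = 3; 3 ≤ 3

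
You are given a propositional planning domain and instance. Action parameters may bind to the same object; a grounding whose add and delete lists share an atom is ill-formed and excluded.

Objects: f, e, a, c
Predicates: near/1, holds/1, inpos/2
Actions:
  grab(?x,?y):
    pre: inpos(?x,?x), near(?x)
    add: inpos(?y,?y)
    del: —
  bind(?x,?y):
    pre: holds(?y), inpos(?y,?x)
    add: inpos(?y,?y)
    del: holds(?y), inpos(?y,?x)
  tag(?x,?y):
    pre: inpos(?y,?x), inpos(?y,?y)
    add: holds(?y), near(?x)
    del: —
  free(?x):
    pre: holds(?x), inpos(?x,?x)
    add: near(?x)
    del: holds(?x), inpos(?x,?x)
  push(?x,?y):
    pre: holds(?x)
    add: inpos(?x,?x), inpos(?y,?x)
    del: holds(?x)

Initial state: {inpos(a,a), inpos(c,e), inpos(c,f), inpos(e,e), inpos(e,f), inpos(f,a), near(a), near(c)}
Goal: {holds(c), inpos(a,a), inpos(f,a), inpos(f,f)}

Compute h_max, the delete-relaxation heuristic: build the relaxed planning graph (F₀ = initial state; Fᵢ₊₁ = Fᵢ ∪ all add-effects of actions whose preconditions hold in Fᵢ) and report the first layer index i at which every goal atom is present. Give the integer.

F0 = init (8 atoms)
F1 = F0 ∪ {holds(a), holds(e), inpos(c,c), inpos(f,f), near(e), near(f)}  (14 atoms)
F2 = F1 ∪ {holds(c), holds(f), inpos(a,e), inpos(c,a), inpos(e,a), inpos(f,e)}  (20 atoms)
goal ⊆ F2  ⇒  h_max = 2

2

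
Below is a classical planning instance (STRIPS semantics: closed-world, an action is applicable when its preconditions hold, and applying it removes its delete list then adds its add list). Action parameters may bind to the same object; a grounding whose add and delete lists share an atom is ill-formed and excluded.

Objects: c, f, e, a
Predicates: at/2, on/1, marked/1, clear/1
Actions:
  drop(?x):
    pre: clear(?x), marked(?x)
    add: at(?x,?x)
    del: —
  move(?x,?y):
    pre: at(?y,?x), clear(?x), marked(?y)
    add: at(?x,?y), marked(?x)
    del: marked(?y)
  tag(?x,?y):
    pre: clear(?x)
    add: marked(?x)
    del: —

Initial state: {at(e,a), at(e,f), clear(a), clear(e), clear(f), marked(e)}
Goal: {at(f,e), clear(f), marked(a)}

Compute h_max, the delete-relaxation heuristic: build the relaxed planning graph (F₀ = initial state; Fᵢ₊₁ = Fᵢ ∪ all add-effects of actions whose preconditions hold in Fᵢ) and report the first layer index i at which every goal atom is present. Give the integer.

1

F0 = init (6 atoms)
F1 = F0 ∪ {at(a,e), at(e,e), at(f,e), marked(a), marked(f)}  (11 atoms)
goal ⊆ F1  ⇒  h_max = 1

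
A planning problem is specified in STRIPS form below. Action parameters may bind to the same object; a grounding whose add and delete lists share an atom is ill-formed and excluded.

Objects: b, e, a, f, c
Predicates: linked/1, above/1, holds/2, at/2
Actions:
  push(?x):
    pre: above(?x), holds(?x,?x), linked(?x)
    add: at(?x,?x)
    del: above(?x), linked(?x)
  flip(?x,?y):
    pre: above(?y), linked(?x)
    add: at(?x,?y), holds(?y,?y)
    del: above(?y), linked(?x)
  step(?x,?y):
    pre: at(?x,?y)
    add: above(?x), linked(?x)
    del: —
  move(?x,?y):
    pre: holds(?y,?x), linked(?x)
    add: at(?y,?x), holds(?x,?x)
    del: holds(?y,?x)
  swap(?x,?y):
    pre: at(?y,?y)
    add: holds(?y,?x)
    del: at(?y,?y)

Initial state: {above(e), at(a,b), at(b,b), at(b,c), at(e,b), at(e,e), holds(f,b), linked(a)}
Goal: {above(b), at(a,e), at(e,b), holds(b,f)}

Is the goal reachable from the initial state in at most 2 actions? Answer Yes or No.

No

1. flip(a,e)  →  {at(a,b), at(a,e), at(b,b), at(b,c), at(e,b), at(e,e), holds(e,e), holds(f,b)}
2. step(b,b)  →  {above(b), at(a,b), at(a,e), at(b,b), at(b,c), at(e,b), at(e,e), holds(e,e), holds(f,b), linked(b)}
3. swap(f,b)  →  {above(b), at(a,b), at(a,e), at(b,c), at(e,b), at(e,e), holds(b,f), holds(e,e), holds(f,b), linked(b)}
optimal plan length = 3; 3 > 2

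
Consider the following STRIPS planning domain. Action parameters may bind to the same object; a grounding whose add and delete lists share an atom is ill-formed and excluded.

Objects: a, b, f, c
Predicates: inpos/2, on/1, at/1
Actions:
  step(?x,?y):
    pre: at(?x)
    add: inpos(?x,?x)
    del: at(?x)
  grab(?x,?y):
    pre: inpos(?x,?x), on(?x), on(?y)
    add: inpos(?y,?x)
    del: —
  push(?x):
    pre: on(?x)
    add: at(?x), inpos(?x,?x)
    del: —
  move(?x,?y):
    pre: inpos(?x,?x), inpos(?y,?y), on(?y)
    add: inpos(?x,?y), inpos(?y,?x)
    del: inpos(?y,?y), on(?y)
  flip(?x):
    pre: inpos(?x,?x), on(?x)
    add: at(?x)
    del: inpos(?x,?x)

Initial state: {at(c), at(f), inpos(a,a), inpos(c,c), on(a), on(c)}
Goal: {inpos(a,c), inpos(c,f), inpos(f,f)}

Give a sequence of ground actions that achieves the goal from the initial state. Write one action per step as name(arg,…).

step(f,a); grab(c,a); move(f,c)

1. step(f,a)  →  {at(c), inpos(a,a), inpos(c,c), inpos(f,f), on(a), on(c)}
2. grab(c,a)  →  {at(c), inpos(a,a), inpos(a,c), inpos(c,c), inpos(f,f), on(a), on(c)}
3. move(f,c)  →  {at(c), inpos(a,a), inpos(a,c), inpos(c,f), inpos(f,c), inpos(f,f), on(a)}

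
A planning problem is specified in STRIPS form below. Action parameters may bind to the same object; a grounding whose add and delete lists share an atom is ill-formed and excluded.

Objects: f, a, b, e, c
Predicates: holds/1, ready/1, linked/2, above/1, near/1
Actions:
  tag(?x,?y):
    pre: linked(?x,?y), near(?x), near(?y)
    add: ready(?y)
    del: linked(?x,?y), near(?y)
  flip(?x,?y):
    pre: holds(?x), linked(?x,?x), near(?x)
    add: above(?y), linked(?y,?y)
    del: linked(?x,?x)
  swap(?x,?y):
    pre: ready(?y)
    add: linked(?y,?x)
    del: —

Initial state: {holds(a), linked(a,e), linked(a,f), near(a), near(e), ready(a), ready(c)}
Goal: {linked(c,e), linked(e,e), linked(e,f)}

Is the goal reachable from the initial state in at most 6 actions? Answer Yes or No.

Yes

1. tag(a,e)  →  {holds(a), linked(a,f), near(a), ready(a), ready(c), ready(e)}
2. swap(f,e)  →  {holds(a), linked(a,f), linked(e,f), near(a), ready(a), ready(c), ready(e)}
3. swap(e,e)  →  {holds(a), linked(a,f), linked(e,e), linked(e,f), near(a), ready(a), ready(c), ready(e)}
4. swap(e,c)  →  {holds(a), linked(a,f), linked(c,e), linked(e,e), linked(e,f), near(a), ready(a), ready(c), ready(e)}
optimal plan length = 4; 4 ≤ 6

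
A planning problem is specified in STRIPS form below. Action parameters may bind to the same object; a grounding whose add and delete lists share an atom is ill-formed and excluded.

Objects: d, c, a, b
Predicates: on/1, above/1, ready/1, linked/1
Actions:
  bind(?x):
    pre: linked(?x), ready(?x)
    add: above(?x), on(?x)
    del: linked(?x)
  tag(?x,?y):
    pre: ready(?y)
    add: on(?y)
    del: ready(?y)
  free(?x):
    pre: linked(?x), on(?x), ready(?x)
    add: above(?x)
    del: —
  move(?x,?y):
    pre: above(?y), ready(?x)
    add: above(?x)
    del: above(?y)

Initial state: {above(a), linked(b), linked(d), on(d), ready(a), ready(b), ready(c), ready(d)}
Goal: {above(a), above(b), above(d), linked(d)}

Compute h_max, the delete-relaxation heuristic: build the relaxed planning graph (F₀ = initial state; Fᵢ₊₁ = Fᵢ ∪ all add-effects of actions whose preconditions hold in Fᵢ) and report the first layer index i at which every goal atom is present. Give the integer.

F0 = init (8 atoms)
F1 = F0 ∪ {above(b), above(c), above(d), on(a), on(b), on(c)}  (14 atoms)
goal ⊆ F1  ⇒  h_max = 1

1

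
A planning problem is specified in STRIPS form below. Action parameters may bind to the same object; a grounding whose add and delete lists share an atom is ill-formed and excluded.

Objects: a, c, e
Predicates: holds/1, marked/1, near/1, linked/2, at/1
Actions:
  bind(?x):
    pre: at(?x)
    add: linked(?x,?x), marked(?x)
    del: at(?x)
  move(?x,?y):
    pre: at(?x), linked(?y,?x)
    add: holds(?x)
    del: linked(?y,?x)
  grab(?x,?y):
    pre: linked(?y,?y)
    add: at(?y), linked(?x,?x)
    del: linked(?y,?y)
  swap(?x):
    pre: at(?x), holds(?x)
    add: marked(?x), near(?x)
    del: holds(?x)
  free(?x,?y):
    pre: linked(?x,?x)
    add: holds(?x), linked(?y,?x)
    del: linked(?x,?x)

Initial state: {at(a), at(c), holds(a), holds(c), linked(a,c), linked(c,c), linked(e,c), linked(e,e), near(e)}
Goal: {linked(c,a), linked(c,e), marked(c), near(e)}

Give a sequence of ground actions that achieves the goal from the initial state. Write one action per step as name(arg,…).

1. bind(a)  →  {at(c), holds(a), holds(c), linked(a,a), linked(a,c), linked(c,c), linked(e,c), linked(e,e), marked(a), near(e)}
2. bind(c)  →  {holds(a), holds(c), linked(a,a), linked(a,c), linked(c,c), linked(e,c), linked(e,e), marked(a), marked(c), near(e)}
3. free(a,c)  →  {holds(a), holds(c), linked(a,c), linked(c,a), linked(c,c), linked(e,c), linked(e,e), marked(a), marked(c), near(e)}
4. free(e,c)  →  {holds(a), holds(c), holds(e), linked(a,c), linked(c,a), linked(c,c), linked(c,e), linked(e,c), marked(a), marked(c), near(e)}

bind(a); bind(c); free(a,c); free(e,c)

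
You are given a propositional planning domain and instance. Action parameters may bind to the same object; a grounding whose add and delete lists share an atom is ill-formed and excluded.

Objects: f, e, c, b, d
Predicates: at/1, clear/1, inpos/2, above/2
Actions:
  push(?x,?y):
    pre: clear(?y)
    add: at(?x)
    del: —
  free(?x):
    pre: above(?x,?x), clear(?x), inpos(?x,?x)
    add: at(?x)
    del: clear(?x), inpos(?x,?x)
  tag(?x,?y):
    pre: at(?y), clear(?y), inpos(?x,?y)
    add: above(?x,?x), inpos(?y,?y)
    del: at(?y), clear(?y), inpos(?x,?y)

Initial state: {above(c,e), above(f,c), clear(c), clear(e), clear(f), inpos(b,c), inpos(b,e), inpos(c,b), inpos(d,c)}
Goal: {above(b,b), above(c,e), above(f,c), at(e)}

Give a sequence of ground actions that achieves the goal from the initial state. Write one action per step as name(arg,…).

push(e,f); push(c,f); tag(b,c)

1. push(e,f)  →  {above(c,e), above(f,c), at(e), clear(c), clear(e), clear(f), inpos(b,c), inpos(b,e), inpos(c,b), inpos(d,c)}
2. push(c,f)  →  {above(c,e), above(f,c), at(c), at(e), clear(c), clear(e), clear(f), inpos(b,c), inpos(b,e), inpos(c,b), inpos(d,c)}
3. tag(b,c)  →  {above(b,b), above(c,e), above(f,c), at(e), clear(e), clear(f), inpos(b,e), inpos(c,b), inpos(c,c), inpos(d,c)}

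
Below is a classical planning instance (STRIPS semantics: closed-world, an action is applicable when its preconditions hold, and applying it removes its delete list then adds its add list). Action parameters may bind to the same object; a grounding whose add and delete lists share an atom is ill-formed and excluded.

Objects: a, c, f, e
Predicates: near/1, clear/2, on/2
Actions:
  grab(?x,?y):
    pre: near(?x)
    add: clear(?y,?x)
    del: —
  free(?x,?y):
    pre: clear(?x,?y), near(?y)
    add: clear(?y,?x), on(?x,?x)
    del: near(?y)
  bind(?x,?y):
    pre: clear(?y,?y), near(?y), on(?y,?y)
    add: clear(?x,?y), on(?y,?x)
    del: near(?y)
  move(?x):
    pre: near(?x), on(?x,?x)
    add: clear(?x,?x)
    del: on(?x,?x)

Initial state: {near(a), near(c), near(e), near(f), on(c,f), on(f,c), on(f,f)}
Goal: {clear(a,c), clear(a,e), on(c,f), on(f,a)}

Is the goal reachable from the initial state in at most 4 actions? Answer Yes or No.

Yes

1. grab(c,a)  →  {clear(a,c), near(a), near(c), near(e), near(f), on(c,f), on(f,c), on(f,f)}
2. grab(f,f)  →  {clear(a,c), clear(f,f), near(a), near(c), near(e), near(f), on(c,f), on(f,c), on(f,f)}
3. grab(e,a)  →  {clear(a,c), clear(a,e), clear(f,f), near(a), near(c), near(e), near(f), on(c,f), on(f,c), on(f,f)}
4. bind(a,f)  →  {clear(a,c), clear(a,e), clear(a,f), clear(f,f), near(a), near(c), near(e), on(c,f), on(f,a), on(f,c), on(f,f)}
optimal plan length = 4; 4 ≤ 4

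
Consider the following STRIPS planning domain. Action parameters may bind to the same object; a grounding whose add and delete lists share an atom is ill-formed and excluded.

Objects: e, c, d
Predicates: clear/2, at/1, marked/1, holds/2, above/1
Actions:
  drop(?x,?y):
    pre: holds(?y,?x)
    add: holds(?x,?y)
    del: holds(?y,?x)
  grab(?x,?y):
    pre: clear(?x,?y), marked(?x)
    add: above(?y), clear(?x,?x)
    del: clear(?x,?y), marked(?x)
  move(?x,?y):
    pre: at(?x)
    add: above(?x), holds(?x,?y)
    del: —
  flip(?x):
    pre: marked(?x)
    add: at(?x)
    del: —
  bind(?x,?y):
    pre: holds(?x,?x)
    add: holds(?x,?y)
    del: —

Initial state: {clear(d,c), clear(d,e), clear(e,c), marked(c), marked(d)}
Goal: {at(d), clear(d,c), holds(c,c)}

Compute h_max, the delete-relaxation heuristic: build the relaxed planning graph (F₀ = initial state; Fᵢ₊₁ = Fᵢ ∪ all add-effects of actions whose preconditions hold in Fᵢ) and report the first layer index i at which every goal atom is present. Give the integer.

F0 = init (5 atoms)
F1 = F0 ∪ {above(c), above(e), at(c), at(d), clear(d,d)}  (10 atoms)
F2 = F1 ∪ {above(d), holds(c,c), holds(c,d), holds(c,e), holds(d,c), holds(d,d), holds(d,e)}  (17 atoms)
goal ⊆ F2  ⇒  h_max = 2

2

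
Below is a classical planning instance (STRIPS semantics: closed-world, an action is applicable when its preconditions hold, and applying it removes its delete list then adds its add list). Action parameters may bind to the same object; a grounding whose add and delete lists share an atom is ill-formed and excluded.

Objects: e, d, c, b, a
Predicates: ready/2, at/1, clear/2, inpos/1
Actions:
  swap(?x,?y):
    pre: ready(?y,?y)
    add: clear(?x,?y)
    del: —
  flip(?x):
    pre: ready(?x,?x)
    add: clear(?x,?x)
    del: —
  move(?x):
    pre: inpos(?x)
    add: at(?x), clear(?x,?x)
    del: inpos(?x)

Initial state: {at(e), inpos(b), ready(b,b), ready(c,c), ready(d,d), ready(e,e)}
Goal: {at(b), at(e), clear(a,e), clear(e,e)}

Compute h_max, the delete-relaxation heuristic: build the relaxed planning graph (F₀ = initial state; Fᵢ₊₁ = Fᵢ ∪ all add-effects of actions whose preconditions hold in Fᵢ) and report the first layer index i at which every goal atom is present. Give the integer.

1

F0 = init (6 atoms)
F1 = F0 ∪ {at(b), clear(a,b), clear(a,c), clear(a,d), clear(a,e), clear(b,b), clear(b,c), clear(b,d), clear(b,e), clear(c,b), clear(c,c), clear(c,d), clear(c,e), clear(d,b), clear(d,c), clear(d,d), clear(d,e), clear(e,b), clear(e,c), clear(e,d), clear(e,e)}  (27 atoms)
goal ⊆ F1  ⇒  h_max = 1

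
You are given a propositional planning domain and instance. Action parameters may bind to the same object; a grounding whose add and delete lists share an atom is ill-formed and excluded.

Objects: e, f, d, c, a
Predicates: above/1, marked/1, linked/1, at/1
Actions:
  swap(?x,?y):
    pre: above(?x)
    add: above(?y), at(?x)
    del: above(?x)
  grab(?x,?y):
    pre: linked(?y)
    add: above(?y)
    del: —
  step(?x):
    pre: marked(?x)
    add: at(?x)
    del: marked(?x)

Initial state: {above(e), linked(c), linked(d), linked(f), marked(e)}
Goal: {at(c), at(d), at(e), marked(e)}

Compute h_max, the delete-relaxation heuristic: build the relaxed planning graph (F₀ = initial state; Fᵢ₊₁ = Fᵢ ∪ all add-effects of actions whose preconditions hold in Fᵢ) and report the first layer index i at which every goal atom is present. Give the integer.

F0 = init (5 atoms)
F1 = F0 ∪ {above(a), above(c), above(d), above(f), at(e)}  (10 atoms)
F2 = F1 ∪ {at(a), at(c), at(d), at(f)}  (14 atoms)
goal ⊆ F2  ⇒  h_max = 2

2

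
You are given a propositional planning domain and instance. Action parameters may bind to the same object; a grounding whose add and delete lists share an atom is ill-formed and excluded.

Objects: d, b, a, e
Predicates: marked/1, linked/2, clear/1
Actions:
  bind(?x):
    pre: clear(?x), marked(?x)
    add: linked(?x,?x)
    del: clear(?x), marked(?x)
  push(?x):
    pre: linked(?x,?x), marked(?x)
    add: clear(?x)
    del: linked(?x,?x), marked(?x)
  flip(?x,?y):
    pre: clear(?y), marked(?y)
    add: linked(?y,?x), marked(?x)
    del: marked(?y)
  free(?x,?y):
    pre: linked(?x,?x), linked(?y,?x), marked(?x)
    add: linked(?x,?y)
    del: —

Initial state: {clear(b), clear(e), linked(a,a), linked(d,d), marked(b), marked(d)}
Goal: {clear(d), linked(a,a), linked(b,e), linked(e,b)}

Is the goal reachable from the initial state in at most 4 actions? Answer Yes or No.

Yes

1. push(d)  →  {clear(b), clear(d), clear(e), linked(a,a), marked(b)}
2. flip(e,b)  →  {clear(b), clear(d), clear(e), linked(a,a), linked(b,e), marked(e)}
3. flip(b,e)  →  {clear(b), clear(d), clear(e), linked(a,a), linked(b,e), linked(e,b), marked(b)}
optimal plan length = 3; 3 ≤ 4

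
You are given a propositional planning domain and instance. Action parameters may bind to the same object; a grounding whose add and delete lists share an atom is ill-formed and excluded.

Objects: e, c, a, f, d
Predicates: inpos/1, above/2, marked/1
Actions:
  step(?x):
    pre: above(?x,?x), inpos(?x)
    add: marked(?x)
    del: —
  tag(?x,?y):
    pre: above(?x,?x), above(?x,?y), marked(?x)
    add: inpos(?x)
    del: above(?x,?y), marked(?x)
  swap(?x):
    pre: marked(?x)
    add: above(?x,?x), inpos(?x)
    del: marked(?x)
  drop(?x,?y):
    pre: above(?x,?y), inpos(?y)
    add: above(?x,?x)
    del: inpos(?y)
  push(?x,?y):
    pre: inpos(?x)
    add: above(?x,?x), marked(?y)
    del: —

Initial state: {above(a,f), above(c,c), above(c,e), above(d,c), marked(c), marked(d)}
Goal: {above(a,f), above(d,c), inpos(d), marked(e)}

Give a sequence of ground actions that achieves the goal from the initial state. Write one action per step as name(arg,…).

swap(d); push(d,e)

1. swap(d)  →  {above(a,f), above(c,c), above(c,e), above(d,c), above(d,d), inpos(d), marked(c)}
2. push(d,e)  →  {above(a,f), above(c,c), above(c,e), above(d,c), above(d,d), inpos(d), marked(c), marked(e)}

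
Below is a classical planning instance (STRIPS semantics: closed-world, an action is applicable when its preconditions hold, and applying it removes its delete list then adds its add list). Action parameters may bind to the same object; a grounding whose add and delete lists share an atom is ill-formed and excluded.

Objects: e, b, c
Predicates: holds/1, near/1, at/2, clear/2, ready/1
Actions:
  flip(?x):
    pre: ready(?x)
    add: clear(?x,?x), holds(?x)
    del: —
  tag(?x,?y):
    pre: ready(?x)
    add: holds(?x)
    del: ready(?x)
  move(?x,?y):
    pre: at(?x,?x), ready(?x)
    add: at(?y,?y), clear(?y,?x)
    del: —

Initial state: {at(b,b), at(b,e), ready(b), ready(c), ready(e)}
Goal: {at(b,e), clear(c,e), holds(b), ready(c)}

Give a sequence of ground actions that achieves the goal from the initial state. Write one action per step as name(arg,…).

1. flip(b)  →  {at(b,b), at(b,e), clear(b,b), holds(b), ready(b), ready(c), ready(e)}
2. move(b,e)  →  {at(b,b), at(b,e), at(e,e), clear(b,b), clear(e,b), holds(b), ready(b), ready(c), ready(e)}
3. move(e,c)  →  {at(b,b), at(b,e), at(c,c), at(e,e), clear(b,b), clear(c,e), clear(e,b), holds(b), ready(b), ready(c), ready(e)}

flip(b); move(b,e); move(e,c)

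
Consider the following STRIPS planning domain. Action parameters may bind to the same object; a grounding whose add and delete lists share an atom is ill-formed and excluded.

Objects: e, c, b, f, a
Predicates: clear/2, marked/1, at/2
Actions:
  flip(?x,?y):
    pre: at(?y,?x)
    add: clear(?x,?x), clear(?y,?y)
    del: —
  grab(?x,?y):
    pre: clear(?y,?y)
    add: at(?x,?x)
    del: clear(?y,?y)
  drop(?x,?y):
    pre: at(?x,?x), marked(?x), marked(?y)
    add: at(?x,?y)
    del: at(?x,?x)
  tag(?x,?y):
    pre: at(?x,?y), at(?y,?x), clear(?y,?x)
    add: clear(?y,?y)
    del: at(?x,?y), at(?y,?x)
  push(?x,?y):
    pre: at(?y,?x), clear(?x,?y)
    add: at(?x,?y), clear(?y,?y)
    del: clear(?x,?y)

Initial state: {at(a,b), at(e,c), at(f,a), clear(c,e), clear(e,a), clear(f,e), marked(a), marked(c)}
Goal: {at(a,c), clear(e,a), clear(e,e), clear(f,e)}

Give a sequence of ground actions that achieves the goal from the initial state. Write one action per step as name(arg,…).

flip(c,e); grab(a,c); drop(a,c)

1. flip(c,e)  →  {at(a,b), at(e,c), at(f,a), clear(c,c), clear(c,e), clear(e,a), clear(e,e), clear(f,e), marked(a), marked(c)}
2. grab(a,c)  →  {at(a,a), at(a,b), at(e,c), at(f,a), clear(c,e), clear(e,a), clear(e,e), clear(f,e), marked(a), marked(c)}
3. drop(a,c)  →  {at(a,b), at(a,c), at(e,c), at(f,a), clear(c,e), clear(e,a), clear(e,e), clear(f,e), marked(a), marked(c)}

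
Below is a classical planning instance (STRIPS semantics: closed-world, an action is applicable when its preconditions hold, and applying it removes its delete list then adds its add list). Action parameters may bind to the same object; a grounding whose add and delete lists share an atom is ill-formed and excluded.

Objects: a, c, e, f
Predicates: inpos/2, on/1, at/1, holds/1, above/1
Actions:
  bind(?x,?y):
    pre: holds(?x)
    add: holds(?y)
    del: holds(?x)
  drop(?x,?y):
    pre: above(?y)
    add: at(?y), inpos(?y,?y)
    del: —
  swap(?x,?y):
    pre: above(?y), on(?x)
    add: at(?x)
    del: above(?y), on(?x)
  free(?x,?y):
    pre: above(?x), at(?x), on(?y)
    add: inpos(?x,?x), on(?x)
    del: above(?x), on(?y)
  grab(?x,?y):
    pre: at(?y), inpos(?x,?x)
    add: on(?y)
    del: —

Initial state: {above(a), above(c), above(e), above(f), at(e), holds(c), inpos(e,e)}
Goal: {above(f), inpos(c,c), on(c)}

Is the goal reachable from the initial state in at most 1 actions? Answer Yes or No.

No

1. drop(a,c)  →  {above(a), above(c), above(e), above(f), at(c), at(e), holds(c), inpos(c,c), inpos(e,e)}
2. grab(c,c)  →  {above(a), above(c), above(e), above(f), at(c), at(e), holds(c), inpos(c,c), inpos(e,e), on(c)}
optimal plan length = 2; 2 > 1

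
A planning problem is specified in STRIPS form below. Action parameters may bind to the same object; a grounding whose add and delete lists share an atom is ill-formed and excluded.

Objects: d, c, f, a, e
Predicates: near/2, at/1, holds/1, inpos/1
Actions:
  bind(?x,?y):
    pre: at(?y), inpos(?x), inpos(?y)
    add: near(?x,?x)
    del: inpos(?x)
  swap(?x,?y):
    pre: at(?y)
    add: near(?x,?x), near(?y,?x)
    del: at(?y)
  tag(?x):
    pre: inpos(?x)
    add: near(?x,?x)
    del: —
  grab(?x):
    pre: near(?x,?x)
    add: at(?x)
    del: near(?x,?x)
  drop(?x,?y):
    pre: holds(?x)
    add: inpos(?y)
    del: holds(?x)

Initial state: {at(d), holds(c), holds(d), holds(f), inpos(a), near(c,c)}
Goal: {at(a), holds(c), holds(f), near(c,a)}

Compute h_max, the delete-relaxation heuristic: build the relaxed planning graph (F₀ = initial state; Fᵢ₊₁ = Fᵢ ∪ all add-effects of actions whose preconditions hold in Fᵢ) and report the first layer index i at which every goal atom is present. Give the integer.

2

F0 = init (6 atoms)
F1 = F0 ∪ {at(c), inpos(c), inpos(d), inpos(e), inpos(f), near(a,a), near(d,a), near(d,c), near(d,d), near(d,e), near(d,f), near(e,e), near(f,f)}  (19 atoms)
F2 = F1 ∪ {at(a), at(e), at(f), near(c,a), near(c,d), near(c,e), near(c,f)}  (26 atoms)
goal ⊆ F2  ⇒  h_max = 2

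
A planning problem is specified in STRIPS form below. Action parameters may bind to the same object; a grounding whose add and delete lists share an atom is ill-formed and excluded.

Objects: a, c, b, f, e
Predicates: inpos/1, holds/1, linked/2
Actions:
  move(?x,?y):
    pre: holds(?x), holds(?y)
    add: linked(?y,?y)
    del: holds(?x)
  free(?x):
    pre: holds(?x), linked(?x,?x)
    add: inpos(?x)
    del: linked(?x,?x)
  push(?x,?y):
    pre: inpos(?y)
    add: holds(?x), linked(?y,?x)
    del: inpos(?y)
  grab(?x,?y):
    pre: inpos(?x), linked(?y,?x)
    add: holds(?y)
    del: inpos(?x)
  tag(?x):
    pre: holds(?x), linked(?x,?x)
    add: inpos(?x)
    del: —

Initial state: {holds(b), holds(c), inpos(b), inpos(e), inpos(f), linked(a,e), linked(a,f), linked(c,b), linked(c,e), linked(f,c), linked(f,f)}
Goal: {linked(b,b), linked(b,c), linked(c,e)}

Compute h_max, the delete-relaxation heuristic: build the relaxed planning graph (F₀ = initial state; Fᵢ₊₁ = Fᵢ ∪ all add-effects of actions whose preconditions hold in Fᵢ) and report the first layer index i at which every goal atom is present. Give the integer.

1

F0 = init (11 atoms)
F1 = F0 ∪ {holds(a), holds(e), holds(f), linked(b,a), linked(b,b), linked(b,c), linked(b,e), linked(b,f), linked(c,c), linked(e,a), linked(e,b), linked(e,c), linked(e,e), linked(e,f), linked(f,a), linked(f,b), linked(f,e)}  (28 atoms)
goal ⊆ F1  ⇒  h_max = 1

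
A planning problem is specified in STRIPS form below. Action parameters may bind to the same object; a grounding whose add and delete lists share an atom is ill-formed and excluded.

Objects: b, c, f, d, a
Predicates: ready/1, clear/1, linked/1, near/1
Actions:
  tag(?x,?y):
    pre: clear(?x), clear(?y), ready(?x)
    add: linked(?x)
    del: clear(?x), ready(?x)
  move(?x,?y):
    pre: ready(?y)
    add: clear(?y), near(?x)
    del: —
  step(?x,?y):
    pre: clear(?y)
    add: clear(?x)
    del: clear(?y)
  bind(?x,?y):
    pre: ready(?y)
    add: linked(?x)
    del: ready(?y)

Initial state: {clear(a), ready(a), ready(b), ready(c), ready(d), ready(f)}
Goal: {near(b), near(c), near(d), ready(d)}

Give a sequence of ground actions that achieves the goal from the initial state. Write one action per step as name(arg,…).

1. move(b,b)  →  {clear(a), clear(b), near(b), ready(a), ready(b), ready(c), ready(d), ready(f)}
2. move(c,b)  →  {clear(a), clear(b), near(b), near(c), ready(a), ready(b), ready(c), ready(d), ready(f)}
3. move(d,b)  →  {clear(a), clear(b), near(b), near(c), near(d), ready(a), ready(b), ready(c), ready(d), ready(f)}

move(b,b); move(c,b); move(d,b)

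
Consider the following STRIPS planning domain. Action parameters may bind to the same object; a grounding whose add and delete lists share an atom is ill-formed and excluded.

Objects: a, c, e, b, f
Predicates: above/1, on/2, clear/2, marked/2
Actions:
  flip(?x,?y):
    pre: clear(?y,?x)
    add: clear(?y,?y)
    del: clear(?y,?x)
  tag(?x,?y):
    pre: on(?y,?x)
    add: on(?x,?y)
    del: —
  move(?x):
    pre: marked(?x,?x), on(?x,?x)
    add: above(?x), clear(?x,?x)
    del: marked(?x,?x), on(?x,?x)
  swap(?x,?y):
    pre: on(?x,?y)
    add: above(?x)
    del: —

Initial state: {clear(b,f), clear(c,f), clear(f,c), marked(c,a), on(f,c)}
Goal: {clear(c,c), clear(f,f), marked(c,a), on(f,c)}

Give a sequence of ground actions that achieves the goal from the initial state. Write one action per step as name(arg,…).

1. flip(c,f)  →  {clear(b,f), clear(c,f), clear(f,f), marked(c,a), on(f,c)}
2. flip(f,c)  →  {clear(b,f), clear(c,c), clear(f,f), marked(c,a), on(f,c)}

flip(c,f); flip(f,c)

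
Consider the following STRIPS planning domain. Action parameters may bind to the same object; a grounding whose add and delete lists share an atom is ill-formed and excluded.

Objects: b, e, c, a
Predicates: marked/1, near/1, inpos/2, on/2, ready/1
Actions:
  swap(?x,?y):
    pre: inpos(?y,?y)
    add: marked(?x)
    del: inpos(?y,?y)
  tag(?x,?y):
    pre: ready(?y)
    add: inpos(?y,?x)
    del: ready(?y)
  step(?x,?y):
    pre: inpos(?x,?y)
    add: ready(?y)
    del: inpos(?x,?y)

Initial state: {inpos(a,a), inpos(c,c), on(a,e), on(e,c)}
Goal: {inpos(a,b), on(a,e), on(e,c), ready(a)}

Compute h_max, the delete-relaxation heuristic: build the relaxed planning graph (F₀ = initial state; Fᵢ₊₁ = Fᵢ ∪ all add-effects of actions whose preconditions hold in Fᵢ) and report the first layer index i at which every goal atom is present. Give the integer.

F0 = init (4 atoms)
F1 = F0 ∪ {marked(a), marked(b), marked(c), marked(e), ready(a), ready(c)}  (10 atoms)
F2 = F1 ∪ {inpos(a,b), inpos(a,c), inpos(a,e), inpos(c,a), inpos(c,b), inpos(c,e)}  (16 atoms)
goal ⊆ F2  ⇒  h_max = 2

2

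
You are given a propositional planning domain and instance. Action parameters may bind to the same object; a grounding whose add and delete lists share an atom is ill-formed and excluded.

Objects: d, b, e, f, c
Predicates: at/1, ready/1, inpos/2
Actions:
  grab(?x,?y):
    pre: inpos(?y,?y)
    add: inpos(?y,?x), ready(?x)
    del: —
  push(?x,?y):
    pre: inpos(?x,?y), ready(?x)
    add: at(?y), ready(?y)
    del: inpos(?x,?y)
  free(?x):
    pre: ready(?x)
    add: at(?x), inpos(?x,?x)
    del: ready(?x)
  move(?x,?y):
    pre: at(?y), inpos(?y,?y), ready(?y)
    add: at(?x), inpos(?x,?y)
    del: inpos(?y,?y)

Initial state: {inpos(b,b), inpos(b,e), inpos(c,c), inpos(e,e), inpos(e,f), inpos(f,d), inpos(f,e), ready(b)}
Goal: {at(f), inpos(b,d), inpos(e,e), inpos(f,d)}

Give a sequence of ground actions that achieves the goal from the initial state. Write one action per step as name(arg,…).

1. grab(d,b)  →  {inpos(b,b), inpos(b,d), inpos(b,e), inpos(c,c), inpos(e,e), inpos(e,f), inpos(f,d), inpos(f,e), ready(b), ready(d)}
2. grab(e,b)  →  {inpos(b,b), inpos(b,d), inpos(b,e), inpos(c,c), inpos(e,e), inpos(e,f), inpos(f,d), inpos(f,e), ready(b), ready(d), ready(e)}
3. push(e,f)  →  {at(f), inpos(b,b), inpos(b,d), inpos(b,e), inpos(c,c), inpos(e,e), inpos(f,d), inpos(f,e), ready(b), ready(d), ready(e), ready(f)}

grab(d,b); grab(e,b); push(e,f)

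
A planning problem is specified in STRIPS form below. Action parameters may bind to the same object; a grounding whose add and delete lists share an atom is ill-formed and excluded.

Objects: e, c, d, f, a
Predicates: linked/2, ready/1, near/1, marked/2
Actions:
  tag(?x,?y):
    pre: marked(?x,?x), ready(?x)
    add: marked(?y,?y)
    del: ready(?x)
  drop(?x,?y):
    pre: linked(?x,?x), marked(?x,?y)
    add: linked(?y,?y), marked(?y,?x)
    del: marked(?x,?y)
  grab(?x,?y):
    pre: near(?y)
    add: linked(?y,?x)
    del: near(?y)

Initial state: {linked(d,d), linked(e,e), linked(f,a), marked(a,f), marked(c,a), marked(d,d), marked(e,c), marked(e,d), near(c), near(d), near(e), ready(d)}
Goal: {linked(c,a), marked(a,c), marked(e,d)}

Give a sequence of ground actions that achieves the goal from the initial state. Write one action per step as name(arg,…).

1. drop(e,c)  →  {linked(c,c), linked(d,d), linked(e,e), linked(f,a), marked(a,f), marked(c,a), marked(c,e), marked(d,d), marked(e,d), near(c), near(d), near(e), ready(d)}
2. drop(c,a)  →  {linked(a,a), linked(c,c), linked(d,d), linked(e,e), linked(f,a), marked(a,c), marked(a,f), marked(c,e), marked(d,d), marked(e,d), near(c), near(d), near(e), ready(d)}
3. grab(a,c)  →  {linked(a,a), linked(c,a), linked(c,c), linked(d,d), linked(e,e), linked(f,a), marked(a,c), marked(a,f), marked(c,e), marked(d,d), marked(e,d), near(d), near(e), ready(d)}

drop(e,c); drop(c,a); grab(a,c)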